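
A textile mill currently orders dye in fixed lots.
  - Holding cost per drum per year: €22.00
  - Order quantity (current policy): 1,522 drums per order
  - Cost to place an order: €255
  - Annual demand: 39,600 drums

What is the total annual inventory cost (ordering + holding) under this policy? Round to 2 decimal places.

Orders/yr = 39,600/1,522 = 26.018; ordering cost = 26.018 × €255 = €6,634.69
Average inventory = 1,522/2 = 761; holding cost = 761 × €22 = €16,742.00
Total = €6,634.69 + €16,742.00 = €23,376.69

€23,376.69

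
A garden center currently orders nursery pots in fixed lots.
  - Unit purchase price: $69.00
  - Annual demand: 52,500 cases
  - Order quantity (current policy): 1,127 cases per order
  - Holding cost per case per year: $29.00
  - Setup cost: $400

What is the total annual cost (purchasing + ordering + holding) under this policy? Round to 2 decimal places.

Annual ordering cost = (D/Q)·S = (52,500/1,127) × 400 = $18,633.54
Annual holding cost  = (Q/2)·H = (1,127/2) × 29 = $16,341.50
Purchase cost = D·C = 52,500 × 69 = $3,622,500.00
Total = $18,633.54 + $16,341.50 + $3,622,500.00 = $3,657,475.04

$3,657,475.04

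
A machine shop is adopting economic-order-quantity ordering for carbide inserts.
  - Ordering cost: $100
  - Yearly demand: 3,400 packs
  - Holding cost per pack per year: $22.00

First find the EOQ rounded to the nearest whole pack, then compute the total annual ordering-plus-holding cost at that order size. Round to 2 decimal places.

EOQ = √(2DS/H) = √(2 × 3,400 × 100 / 22)
    = √(30,909.09) ≈ 175.81 → Q = 176 packs
Orders/yr = 3,400/176 = 19.318; ordering cost = 19.318 × $100 = $1,931.82
Average inventory = 176/2 = 88; holding cost = 88 × $22 = $1,936.00
Total = $1,931.82 + $1,936.00 = $3,867.82

$3,867.82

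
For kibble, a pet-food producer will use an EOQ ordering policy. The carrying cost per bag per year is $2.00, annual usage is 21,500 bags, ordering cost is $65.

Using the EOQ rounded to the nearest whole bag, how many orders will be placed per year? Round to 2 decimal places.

18.19 orders per year

Optimal lot size Q* = (2 × 21,500 × $65 / $2)^½ ≈ 1,182.16 → Q = 1,182
Orders per year = D/Q = 21,500 / 1,182 = 18.190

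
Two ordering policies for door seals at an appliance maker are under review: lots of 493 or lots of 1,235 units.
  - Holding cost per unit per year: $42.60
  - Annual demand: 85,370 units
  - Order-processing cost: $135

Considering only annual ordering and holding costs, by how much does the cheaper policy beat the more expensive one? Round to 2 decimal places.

Annual cost at Q: ordering D·S/Q plus holding Q·H/2.
TC(493) = (85,370/493)×135 + (493/2)×42.6 = $33,878.08
TC(1,235) = (85,370/1,235)×135 + (1,235/2)×42.6 = $35,637.44
|ΔTC| = |$33,878.08 − $35,637.44| = $1,759.36

$1,759.36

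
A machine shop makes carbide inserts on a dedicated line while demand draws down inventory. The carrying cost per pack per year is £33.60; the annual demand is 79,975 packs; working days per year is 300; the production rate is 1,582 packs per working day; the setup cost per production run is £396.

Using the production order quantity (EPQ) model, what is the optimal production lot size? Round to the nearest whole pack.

1,506 packs

Daily demand d = 79,975/300 = 266.583; p = 1582; 1 − d/p = 0.83149
EPQ = √(2DS / (H(1 − d/p)))
    = √(2 × 79,975 × 396 / (33.6 × 0.83149)) ≈ 1,505.71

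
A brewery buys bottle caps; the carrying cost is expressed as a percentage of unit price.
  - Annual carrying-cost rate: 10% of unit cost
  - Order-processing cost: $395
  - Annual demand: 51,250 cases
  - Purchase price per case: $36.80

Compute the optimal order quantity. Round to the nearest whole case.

Holding cost per case per year: H = 10% × $36.8 = $3.6800
EOQ = √(2DS/H) = √(2 × 51,250 × 395 / 3.68)
    = √(11,002,038.04) ≈ 3,316.93

3,317 cases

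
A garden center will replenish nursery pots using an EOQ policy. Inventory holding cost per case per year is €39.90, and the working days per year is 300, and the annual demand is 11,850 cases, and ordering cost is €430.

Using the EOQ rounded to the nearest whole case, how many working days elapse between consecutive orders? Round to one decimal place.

12.8 days

2DS/H = 2·11,850·430/39.9 = 255,413.53
EOQ = √255,413.53 ≈ 505.38 → Q = 505 cases
T = Q/D × 300 days = 505/11,850 × 300 = 12.785 days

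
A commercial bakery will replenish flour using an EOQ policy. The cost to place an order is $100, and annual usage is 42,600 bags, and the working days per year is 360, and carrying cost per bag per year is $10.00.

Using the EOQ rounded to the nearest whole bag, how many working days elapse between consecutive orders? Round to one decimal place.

7.8 days

EOQ = √(2DS/H) = √(2 × 42,600 × 100 / 10)
    = √(852,000.00) ≈ 923.04 → Q = 923 bags
T = Q/D × 360 days = 923/42,600 × 360 = 7.800 days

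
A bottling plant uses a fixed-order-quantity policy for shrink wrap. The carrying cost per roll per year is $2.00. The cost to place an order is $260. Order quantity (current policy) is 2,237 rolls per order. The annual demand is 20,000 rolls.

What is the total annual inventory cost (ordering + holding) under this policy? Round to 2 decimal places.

Orders/yr = 20,000/2,237 = 8.941; ordering cost = 8.941 × $260 = $2,324.54
Average inventory = 2,237/2 = 1118.5; holding cost = 1118.5 × $2 = $2,237.00
Total = $2,324.54 + $2,237.00 = $4,561.54

$4,561.54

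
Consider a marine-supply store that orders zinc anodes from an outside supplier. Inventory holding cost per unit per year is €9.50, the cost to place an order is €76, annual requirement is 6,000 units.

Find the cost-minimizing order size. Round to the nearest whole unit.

Optimal lot size Q* = (2 × 6,000 × €76 / €9.5)^½ ≈ 309.84

310 units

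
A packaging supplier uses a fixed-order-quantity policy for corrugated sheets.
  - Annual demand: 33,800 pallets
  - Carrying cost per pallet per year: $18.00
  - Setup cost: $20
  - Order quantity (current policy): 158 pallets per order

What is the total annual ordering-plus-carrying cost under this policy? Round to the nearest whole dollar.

Annual ordering cost = (D/Q)·S = (33,800/158) × 20 = $4,278.48
Annual holding cost  = (Q/2)·H = (158/2) × 18 = $1,422.00
Total = $4,278.48 + $1,422.00 = $5,700.48

$5,700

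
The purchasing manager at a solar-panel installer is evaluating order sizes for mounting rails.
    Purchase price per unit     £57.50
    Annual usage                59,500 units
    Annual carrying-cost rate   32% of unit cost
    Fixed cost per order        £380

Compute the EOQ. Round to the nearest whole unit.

1,568 units

Holding cost per unit per year: H = 32% × £57.5 = £18.4000
Q* = √(2·D·S / H) = √(2·59,500·380 / 18.4) = √2,457,608.7 ≈ 1,567.68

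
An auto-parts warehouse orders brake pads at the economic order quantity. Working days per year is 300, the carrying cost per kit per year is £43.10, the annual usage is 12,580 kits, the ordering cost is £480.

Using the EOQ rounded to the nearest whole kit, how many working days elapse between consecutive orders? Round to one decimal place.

12.6 days

Q* = √(2·D·S / H) = √(2·12,580·480 / 43.1) = √280,204.2 ≈ 529.34 → Q = 529 kits
Days between orders = 300 / (D/Q) = 300 / 23.781 ≈ 12.615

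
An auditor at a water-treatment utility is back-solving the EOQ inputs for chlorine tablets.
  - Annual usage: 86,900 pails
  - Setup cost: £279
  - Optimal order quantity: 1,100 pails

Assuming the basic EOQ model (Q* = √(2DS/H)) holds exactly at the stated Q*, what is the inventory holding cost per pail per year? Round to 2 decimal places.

Since Q* = (2DS/H)^½, squaring gives Q*²·H = 2DS.
H = 2DS / Q² = 2 × 86,900 × 279 / 1,100² = 40.0745

£40.07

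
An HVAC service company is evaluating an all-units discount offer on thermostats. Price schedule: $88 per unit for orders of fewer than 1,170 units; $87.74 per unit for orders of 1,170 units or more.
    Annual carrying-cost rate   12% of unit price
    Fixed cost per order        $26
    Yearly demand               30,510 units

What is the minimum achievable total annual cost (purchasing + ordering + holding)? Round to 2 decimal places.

$2,683,784.75

H₁ = 12%×$88 = $10.5600;  H₂ = 12%×$87.74 = $10.5288
EOQ₁ = √(2×30,510×26/10.5600) = 387.61  (< 1,170, feasible at tier 1)
EOQ₂ = √(2×30,510×26/10.5288) = 388.18  (< 1,170 → use Q = 1,170 at tier-2 price)
TC(tier 1 (EOQ₁), Q≈387.6) = $2,688,973.12
TC(tier 2, Q≈1,170.0) = $2,683,784.75
Minimum at tier 2: $2,683,784.75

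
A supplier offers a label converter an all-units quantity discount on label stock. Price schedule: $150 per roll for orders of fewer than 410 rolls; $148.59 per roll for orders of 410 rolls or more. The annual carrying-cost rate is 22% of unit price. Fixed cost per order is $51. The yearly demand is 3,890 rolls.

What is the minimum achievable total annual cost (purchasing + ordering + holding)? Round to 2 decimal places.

$585,200.39

H₁ = 22%×$150 = $33.0000;  H₂ = 22%×$148.59 = $32.6898
EOQ₁ = √(2×3,890×51/33.0000) = 109.65  (< 410, feasible at tier 1)
EOQ₂ = √(2×3,890×51/32.6898) = 110.17  (< 410 → use Q = 410 at tier-2 price)
TC(tier 1 (EOQ₁), Q≈109.7) = $587,118.53
TC(tier 2, Q≈410.0) = $585,200.39
Minimum at tier 2: $585,200.39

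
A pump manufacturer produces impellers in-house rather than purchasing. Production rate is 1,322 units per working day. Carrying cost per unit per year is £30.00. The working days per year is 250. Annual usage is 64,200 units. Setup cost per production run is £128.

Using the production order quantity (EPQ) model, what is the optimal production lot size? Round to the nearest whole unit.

825 units

Daily demand d = 64,200/250 = 256.800; p = 1322; 1 − d/p = 0.80575
EPQ = √(2DS / (H(1 − d/p)))
    = √(2 × 64,200 × 128 / (30 × 0.80575)) ≈ 824.57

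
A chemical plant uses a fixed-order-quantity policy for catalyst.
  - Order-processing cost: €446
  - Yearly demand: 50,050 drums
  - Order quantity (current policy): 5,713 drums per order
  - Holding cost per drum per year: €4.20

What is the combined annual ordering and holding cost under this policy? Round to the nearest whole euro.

€15,905

Ordering: D/Q × S = 50,050/5,713 × €446 = €3,907.28
Holding:  Q/2 × H = 5,713/2 × €4.2 = €11,997.30
Total = €3,907.28 + €11,997.30 = €15,904.58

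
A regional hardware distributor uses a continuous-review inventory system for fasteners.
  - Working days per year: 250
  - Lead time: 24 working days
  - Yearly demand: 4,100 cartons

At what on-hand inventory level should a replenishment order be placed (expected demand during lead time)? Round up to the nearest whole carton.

Daily demand d = 4,100 / 250 = 16.400 cartons/day
Demand during lead time = 16.400 × 24 = 393.60
Reorder point = 393.60 → round up

394 cartons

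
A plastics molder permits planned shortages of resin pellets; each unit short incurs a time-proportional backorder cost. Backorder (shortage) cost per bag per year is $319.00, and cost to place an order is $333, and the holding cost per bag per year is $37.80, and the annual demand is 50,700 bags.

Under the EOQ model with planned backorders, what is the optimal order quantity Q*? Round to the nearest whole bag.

Q* = √(2DS/H) · √((H + b)/b)
   = √(2 × 50,700 × 333 / 37.8) · √((37.8 + 319) / 319)
   = 945.138 × 1.0576 ≈ 999.57

1,000 bags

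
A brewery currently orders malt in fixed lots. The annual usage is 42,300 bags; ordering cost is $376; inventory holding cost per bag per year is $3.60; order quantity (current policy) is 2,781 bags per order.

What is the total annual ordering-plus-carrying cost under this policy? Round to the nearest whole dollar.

$10,725

Ordering: D/Q × S = 42,300/2,781 × $376 = $5,719.09
Holding:  Q/2 × H = 2,781/2 × $3.6 = $5,005.80
Total = $5,719.09 + $5,005.80 = $10,724.89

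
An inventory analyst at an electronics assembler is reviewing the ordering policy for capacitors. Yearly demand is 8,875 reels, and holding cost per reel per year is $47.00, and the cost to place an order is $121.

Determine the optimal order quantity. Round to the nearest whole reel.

214 reels

EOQ = √(2DS/H) = √(2 × 8,875 × 121 / 47)
    = √(45,696.81) ≈ 213.77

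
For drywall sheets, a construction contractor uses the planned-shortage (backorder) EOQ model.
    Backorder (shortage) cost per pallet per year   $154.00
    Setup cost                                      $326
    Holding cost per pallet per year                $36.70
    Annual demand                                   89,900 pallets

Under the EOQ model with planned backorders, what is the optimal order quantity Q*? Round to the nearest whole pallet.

1,406 pallets

Basic EOQ = √(2·89,900·326/36.7) = 1,263.777
Backorder adjustment √((H+b)/b) = √((36.7+154)/154) = 1.1128
Q* = 1,263.777 × 1.1128 ≈ 1,406.32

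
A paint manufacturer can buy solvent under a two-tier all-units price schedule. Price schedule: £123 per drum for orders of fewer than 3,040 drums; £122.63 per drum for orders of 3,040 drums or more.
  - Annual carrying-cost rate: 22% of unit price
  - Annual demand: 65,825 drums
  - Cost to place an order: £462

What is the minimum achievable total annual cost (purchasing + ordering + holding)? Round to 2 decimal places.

H₁ = 22%×£123 = £27.0600;  H₂ = 22%×£122.63 = £26.9786
EOQ₁ = √(2×65,825×462/27.0600) = 1,499.23  (< 3,040, feasible at tier 1)
EOQ₂ = √(2×65,825×462/26.9786) = 1,501.49  (< 3,040 → use Q = 3,040 at tier-2 price)
TC(tier 1 (EOQ₁), Q≈1,499.2) = £8,137,044.09
TC(tier 2, Q≈3,040.0) = £8,123,130.89
Minimum at tier 2: £8,123,130.89

£8,123,130.89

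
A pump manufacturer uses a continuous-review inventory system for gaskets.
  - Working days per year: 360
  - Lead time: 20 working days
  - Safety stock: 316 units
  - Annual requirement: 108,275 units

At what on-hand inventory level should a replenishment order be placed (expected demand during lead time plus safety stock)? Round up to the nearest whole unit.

6,332 units

Daily demand d = 108,275 / 360 = 300.764 units/day
Demand during lead time = 300.764 × 20 = 6,015.28
Reorder point = 6,015.28 + 316 = 6,331.28 → round up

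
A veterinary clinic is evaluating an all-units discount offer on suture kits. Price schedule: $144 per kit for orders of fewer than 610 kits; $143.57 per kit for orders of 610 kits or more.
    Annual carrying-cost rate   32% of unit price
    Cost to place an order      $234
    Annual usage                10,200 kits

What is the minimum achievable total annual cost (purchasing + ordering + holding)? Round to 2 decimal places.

$1,482,339.22

H₁ = 32%×$144 = $46.0800;  H₂ = 32%×$143.57 = $45.9424
EOQ₁ = √(2×10,200×234/46.0800) = 321.86  (< 610, feasible at tier 1)
EOQ₂ = √(2×10,200×234/45.9424) = 322.34  (< 610 → use Q = 610 at tier-2 price)
TC(tier 1 (EOQ₁), Q≈321.9) = $1,483,631.30
TC(tier 2, Q≈610.0) = $1,482,339.22
Minimum at tier 2: $1,482,339.22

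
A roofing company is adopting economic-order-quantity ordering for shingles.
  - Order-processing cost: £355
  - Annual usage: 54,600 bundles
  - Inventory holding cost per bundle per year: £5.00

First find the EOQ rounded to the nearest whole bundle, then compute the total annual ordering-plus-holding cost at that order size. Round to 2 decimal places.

Optimal lot size Q* = (2 × 54,600 × £355 / £5)^½ ≈ 2,784.46 → Q = 2,784 bundles
Annual ordering cost = (D/Q)·S = (54,600/2,784) × 355 = £6,962.28
Annual holding cost  = (Q/2)·H = (2,784/2) × 5 = £6,960.00
Total = £6,962.28 + £6,960.00 = £13,922.28

£13,922.28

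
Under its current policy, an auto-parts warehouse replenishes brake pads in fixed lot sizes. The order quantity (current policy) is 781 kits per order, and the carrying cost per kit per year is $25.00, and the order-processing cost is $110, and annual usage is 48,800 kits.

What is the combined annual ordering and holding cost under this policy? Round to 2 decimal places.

$16,635.74

Annual ordering cost = (D/Q)·S = (48,800/781) × 110 = $6,873.24
Annual holding cost  = (Q/2)·H = (781/2) × 25 = $9,762.50
Total = $6,873.24 + $9,762.50 = $16,635.74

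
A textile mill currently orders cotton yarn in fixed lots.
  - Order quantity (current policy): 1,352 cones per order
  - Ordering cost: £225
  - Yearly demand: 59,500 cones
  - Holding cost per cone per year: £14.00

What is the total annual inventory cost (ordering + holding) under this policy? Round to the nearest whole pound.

£19,366

Ordering: D/Q × S = 59,500/1,352 × £225 = £9,902.00
Holding:  Q/2 × H = 1,352/2 × £14 = £9,464.00
Total = £9,902.00 + £9,464.00 = £19,366.00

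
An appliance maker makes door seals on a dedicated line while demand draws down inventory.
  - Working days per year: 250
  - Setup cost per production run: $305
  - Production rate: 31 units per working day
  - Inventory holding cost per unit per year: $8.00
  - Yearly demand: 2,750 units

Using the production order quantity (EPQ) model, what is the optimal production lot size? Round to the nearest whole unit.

d = 2,750/250 = 11.0000 units/day;  effective holding cost H(1 − d/p) = 8·(1 − 11.0000/31) = 5.16129
Q* = √(2DS / H_eff) = √(2·2,750·305 / 5.16129) ≈ 570.10

570 units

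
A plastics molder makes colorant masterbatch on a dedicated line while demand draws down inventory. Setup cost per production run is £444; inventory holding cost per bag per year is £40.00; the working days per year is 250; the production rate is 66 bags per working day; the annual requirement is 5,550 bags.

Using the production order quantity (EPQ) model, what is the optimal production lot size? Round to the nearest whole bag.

431 bags

Daily demand d = 5,550/250 = 22.200; p = 66; 1 − d/p = 0.66364
EPQ = √(2DS / (H(1 − d/p)))
    = √(2 × 5,550 × 444 / (40 × 0.66364)) ≈ 430.88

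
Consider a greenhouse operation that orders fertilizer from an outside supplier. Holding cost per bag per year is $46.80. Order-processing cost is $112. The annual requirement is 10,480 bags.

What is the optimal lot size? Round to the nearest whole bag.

224 bags

Q* = √(2·D·S / H) = √(2·10,480·112 / 46.8) = √50,160.7 ≈ 223.97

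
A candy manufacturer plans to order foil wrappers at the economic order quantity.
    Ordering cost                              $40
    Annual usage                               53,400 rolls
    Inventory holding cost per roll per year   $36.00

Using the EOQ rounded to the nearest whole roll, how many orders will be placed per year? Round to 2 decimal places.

155.23 orders per year

2DS/H = 2·53,400·40/36 = 118,666.67
EOQ = √118,666.67 ≈ 344.48 → Q = 344
N = D/Q = 53,400/344 ≈ 155.233 orders/yr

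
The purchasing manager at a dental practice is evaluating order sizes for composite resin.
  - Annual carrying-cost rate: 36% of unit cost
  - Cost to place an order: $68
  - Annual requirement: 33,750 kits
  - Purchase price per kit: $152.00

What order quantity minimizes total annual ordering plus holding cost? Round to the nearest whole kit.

H = i·C = 0.36 × $152 = $54.7200 per kit-year
Q* = √(2·D·S / H) = √(2·33,750·68 / 54.72) = √83,881.6 ≈ 289.62

290 kits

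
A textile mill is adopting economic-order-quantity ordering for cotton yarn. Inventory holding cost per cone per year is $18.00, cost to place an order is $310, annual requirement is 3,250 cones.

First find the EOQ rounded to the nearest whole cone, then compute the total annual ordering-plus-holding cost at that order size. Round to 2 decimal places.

Q* = √(2·D·S / H) = √(2·3,250·310 / 18) = √111,944.4 ≈ 334.58 → Q = 335 cones
Ordering: D/Q × S = 3,250/335 × $310 = $3,007.46
Holding:  Q/2 × H = 335/2 × $18 = $3,015.00
Total = $3,007.46 + $3,015.00 = $6,022.46

$6,022.46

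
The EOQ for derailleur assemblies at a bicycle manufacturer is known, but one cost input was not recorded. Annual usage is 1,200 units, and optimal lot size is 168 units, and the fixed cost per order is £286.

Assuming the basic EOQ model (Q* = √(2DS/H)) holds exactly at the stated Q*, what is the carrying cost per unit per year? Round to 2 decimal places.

Since Q* = (2DS/H)^½, squaring gives Q*²·H = 2DS.
H = 2DS / Q² = 2 × 1,200 × 286 / 168² = 24.3197

£24.32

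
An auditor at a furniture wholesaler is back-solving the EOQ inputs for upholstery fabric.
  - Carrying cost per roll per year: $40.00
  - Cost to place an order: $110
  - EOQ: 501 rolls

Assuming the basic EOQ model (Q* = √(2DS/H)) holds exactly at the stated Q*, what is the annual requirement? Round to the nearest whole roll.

45,637 rolls per year

EOQ relation: Q² = 2DS/H, so rearrange for the unknown.
D = Q²H / (2S) = 501² × 40 / (2 × 110) = 45,636.55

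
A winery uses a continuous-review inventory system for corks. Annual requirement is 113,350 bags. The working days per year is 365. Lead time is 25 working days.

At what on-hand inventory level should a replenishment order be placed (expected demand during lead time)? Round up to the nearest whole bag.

Daily demand d = 113,350 / 365 = 310.548 bags/day
Demand during lead time = 310.548 × 25 = 7,763.70
Reorder point = 7,763.70 → round up

7,764 bags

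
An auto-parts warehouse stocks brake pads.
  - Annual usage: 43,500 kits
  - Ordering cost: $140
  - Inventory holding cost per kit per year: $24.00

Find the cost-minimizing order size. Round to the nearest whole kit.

2DS/H = 2·43,500·140/24 = 507,500.00
EOQ = √507,500.00 ≈ 712.39

712 kits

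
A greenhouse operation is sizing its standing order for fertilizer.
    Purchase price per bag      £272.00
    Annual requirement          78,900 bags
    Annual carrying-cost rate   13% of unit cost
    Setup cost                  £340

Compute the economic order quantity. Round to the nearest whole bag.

1,232 bags

Holding cost per bag per year: H = 13% × £272 = £35.3600
Optimal lot size Q* = (2 × 78,900 × £340 / £35.36)^½ ≈ 1,231.79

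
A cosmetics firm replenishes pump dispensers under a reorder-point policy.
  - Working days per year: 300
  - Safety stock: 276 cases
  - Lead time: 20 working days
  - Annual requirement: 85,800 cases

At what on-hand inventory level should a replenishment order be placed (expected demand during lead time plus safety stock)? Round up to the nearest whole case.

5,996 cases

Daily demand d = 85,800 / 300 = 286.000 cases/day
Demand during lead time = 286.000 × 20 = 5,720.00
Reorder point = 5,720.00 + 276 = 5,996.00 → round up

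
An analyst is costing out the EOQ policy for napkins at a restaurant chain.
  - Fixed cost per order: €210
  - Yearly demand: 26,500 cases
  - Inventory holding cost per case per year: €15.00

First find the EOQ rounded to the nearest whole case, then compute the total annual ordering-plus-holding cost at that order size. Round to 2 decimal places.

EOQ = √(2DS/H) = √(2 × 26,500 × 210 / 15)
    = √(742,000.00) ≈ 861.39 → Q = 861 cases
Orders/yr = 26,500/861 = 30.778; ordering cost = 30.778 × €210 = €6,463.41
Average inventory = 861/2 = 430.5; holding cost = 430.5 × €15 = €6,457.50
Total = €6,463.41 + €6,457.50 = €12,920.91

€12,920.91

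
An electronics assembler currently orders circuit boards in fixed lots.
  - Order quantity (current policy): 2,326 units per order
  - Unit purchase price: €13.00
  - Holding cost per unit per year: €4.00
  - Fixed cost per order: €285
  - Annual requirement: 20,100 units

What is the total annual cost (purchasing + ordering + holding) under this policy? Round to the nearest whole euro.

€268,415

Ordering: D/Q × S = 20,100/2,326 × €285 = €2,462.81
Holding:  Q/2 × H = 2,326/2 × €4 = €4,652.00
Purchase cost = D·C = 20,100 × 13 = €261,300.00
Total = €2,462.81 + €4,652.00 + €261,300.00 = €268,414.81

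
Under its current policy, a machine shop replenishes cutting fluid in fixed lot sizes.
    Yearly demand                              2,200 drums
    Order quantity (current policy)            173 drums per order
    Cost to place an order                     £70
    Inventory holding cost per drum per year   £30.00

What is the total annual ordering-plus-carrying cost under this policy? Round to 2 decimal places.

Annual ordering cost = (D/Q)·S = (2,200/173) × 70 = £890.17
Annual holding cost  = (Q/2)·H = (173/2) × 30 = £2,595.00
Total = £890.17 + £2,595.00 = £3,485.17

£3,485.17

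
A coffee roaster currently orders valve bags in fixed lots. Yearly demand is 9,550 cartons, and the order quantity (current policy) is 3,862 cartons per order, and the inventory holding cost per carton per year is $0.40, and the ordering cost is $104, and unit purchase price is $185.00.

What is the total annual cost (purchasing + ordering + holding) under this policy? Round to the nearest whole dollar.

$1,767,780

Annual ordering cost = (D/Q)·S = (9,550/3,862) × 104 = $257.17
Annual holding cost  = (Q/2)·H = (3,862/2) × 0.4 = $772.40
Purchase cost = D·C = 9,550 × 185 = $1,766,750.00
Total = $257.17 + $772.40 + $1,766,750.00 = $1,767,779.57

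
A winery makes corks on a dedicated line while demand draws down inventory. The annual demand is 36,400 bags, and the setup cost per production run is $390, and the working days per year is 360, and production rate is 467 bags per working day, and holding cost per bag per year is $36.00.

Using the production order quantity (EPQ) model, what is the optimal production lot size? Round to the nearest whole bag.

Daily demand d = 36,400/360 = 101.111; p = 467; 1 − d/p = 0.78349
EPQ = √(2DS / (H(1 − d/p)))
    = √(2 × 36,400 × 390 / (36 × 0.78349)) ≈ 1,003.30

1,003 bags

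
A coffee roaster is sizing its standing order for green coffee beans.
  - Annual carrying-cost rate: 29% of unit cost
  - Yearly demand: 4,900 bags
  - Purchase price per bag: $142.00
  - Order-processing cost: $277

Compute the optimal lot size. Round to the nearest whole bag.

257 bags

Carrying cost H = $142 × 29% = $41.1800/bag/yr
Q* = √(2·D·S / H) = √(2·4,900·277 / 41.18) = √65,920.3 ≈ 256.75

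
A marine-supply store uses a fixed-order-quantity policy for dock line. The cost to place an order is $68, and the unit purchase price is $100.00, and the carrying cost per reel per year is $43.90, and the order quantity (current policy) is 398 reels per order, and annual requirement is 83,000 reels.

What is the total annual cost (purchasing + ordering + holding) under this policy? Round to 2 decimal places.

Annual ordering cost = (D/Q)·S = (83,000/398) × 68 = $14,180.90
Annual holding cost  = (Q/2)·H = (398/2) × 43.9 = $8,736.10
Purchase cost = D·C = 83,000 × 100 = $8,300,000.00
Total = $14,180.90 + $8,736.10 + $8,300,000.00 = $8,322,917.00

$8,322,917.00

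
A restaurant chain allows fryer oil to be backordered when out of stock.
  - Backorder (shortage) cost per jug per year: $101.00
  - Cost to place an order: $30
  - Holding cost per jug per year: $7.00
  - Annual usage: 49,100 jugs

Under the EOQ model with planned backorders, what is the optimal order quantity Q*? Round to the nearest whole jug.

Q* = √(2DS/H) · √((H + b)/b)
   = √(2 × 49,100 × 30 / 7) · √((7 + 101) / 101)
   = 648.735 × 1.0341 ≈ 670.84

671 jugs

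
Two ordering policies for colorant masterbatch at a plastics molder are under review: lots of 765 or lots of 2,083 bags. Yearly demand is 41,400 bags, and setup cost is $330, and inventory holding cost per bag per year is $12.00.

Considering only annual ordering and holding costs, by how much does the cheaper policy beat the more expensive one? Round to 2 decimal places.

$3,392.01

Annual cost at Q: ordering D·S/Q plus holding Q·H/2.
TC(765) = (41,400/765)×330 + (765/2)×12 = $22,448.82
TC(2,083) = (41,400/2,083)×330 + (2,083/2)×12 = $19,056.81
Lots of 2,083 are cheaper by $3,392.01.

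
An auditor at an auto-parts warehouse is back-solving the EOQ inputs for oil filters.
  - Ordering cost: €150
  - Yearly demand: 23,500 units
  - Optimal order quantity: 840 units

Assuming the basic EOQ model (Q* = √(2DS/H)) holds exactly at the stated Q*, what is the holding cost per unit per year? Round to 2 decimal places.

From Q* = √(2DS/H) ⇒ Q*² = 2DS/H.
H = 2DS / Q² = 2 × 23,500 × 150 / 840² = 9.9915

€9.99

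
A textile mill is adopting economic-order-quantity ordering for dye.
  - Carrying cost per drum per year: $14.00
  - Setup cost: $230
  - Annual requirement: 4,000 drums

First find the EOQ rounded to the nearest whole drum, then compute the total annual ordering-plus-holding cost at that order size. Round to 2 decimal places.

Q* = √(2·D·S / H) = √(2·4,000·230 / 14) = √131,428.6 ≈ 362.53 → Q = 363 drums
Ordering: D/Q × S = 4,000/363 × $230 = $2,534.44
Holding:  Q/2 × H = 363/2 × $14 = $2,541.00
Total = $2,534.44 + $2,541.00 = $5,075.44

$5,075.44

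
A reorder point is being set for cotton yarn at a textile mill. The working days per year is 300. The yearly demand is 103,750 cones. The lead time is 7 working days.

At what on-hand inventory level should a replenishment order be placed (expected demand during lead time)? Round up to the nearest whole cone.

2,421 cones

Daily demand d = 103,750 / 300 = 345.833 cones/day
Demand during lead time = 345.833 × 7 = 2,420.83
Reorder point = 2,420.83 → round up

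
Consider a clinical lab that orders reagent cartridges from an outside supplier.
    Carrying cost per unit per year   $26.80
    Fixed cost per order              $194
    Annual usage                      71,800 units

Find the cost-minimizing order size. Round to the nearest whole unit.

1,020 units

Optimal lot size Q* = (2 × 71,800 × $194 / $26.8)^½ ≈ 1,019.56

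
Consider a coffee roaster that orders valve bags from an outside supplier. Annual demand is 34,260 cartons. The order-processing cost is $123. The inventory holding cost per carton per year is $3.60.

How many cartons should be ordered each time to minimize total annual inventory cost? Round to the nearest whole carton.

Optimal lot size Q* = (2 × 34,260 × $123 / $3.6)^½ ≈ 1,530.07

1,530 cartons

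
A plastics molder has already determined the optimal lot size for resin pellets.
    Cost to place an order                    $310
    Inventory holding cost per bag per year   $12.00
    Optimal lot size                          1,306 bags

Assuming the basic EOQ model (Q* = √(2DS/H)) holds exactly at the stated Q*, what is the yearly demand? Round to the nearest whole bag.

33,012 bags per year

Since Q* = (2DS/H)^½, squaring gives Q*²·H = 2DS.
D = Q²H / (2S) = 1,306² × 12 / (2 × 310) = 33,012.31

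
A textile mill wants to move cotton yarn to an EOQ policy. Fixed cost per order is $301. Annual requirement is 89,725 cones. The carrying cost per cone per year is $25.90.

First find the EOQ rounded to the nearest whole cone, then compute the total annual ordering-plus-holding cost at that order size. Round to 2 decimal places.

$37,402.86

EOQ = √(2DS/H) = √(2 × 89,725 × 301 / 25.9)
    = √(2,085,500.00) ≈ 1,444.13 → Q = 1,444 cones
Orders/yr = 89,725/1,444 = 62.136; ordering cost = 62.136 × $301 = $18,703.06
Average inventory = 1,444/2 = 722; holding cost = 722 × $25.9 = $18,699.80
Total = $18,703.06 + $18,699.80 = $37,402.86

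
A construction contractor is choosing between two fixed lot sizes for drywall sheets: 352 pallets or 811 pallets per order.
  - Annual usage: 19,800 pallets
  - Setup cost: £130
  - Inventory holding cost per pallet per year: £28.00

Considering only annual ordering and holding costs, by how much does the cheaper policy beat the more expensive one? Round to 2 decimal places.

Annual cost at Q: ordering D·S/Q plus holding Q·H/2.
TC(352) = (19,800/352)×130 + (352/2)×28 = £12,240.50
TC(811) = (19,800/811)×130 + (811/2)×28 = £14,527.86
Cheaper: Q = 352.  Difference = £2,287.36

£2,287.36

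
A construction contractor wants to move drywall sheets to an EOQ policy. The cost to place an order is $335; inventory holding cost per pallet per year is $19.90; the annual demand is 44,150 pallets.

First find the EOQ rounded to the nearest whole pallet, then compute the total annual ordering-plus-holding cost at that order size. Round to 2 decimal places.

$24,262.15

EOQ = √(2DS/H) = √(2 × 44,150 × 335 / 19.9)
    = √(1,486,457.29) ≈ 1,219.20 → Q = 1,219 pallets
Ordering: D/Q × S = 44,150/1,219 × $335 = $12,133.10
Holding:  Q/2 × H = 1,219/2 × $19.9 = $12,129.05
Total = $12,133.10 + $12,129.05 = $24,262.15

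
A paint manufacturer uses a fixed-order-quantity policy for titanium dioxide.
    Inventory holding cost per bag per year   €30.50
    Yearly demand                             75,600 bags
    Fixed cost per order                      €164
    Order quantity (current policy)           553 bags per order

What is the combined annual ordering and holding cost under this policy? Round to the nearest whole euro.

Orders/yr = 75,600/553 = 136.709; ordering cost = 136.709 × €164 = €22,420.25
Average inventory = 553/2 = 276.5; holding cost = 276.5 × €30.5 = €8,433.25
Total = €22,420.25 + €8,433.25 = €30,853.50

€30,854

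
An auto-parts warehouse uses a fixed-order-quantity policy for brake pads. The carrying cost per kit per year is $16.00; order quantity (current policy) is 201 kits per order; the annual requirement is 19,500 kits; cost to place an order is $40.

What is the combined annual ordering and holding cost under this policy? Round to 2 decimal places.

$5,488.60

Ordering: D/Q × S = 19,500/201 × $40 = $3,880.60
Holding:  Q/2 × H = 201/2 × $16 = $1,608.00
Total = $3,880.60 + $1,608.00 = $5,488.60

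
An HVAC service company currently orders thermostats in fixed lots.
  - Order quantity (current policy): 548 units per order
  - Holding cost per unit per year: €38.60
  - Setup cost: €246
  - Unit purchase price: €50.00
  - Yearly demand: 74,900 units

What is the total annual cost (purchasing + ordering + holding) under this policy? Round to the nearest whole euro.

€3,789,199

Annual ordering cost = (D/Q)·S = (74,900/548) × 246 = €33,622.99
Annual holding cost  = (Q/2)·H = (548/2) × 38.6 = €10,576.40
Purchase cost = D·C = 74,900 × 50 = €3,745,000.00
Total = €33,622.99 + €10,576.40 + €3,745,000.00 = €3,789,199.39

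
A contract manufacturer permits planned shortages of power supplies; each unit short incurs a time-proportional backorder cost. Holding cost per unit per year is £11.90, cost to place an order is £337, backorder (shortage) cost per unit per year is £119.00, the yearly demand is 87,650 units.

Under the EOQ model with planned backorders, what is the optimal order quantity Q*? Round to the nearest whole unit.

2,337 units

Q* = √(2DS/H) · √((H + b)/b)
   = √(2 × 87,650 × 337 / 11.9) · √((11.9 + 119) / 119)
   = 2,228.088 × 1.0488 ≈ 2,336.84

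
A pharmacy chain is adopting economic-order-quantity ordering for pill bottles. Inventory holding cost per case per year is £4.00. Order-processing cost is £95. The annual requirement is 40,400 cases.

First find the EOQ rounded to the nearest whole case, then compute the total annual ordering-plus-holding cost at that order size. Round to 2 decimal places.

£5,541.12

EOQ = √(2DS/H) = √(2 × 40,400 × 95 / 4)
    = √(1,919,000.00) ≈ 1,385.28 → Q = 1,385 cases
Ordering: D/Q × S = 40,400/1,385 × £95 = £2,771.12
Holding:  Q/2 × H = 1,385/2 × £4 = £2,770.00
Total = £2,771.12 + £2,770.00 = £5,541.12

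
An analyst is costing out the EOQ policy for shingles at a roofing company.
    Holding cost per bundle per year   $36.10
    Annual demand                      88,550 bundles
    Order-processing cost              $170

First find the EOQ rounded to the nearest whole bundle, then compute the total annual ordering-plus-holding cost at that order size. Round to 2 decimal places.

Q* = √(2·D·S / H) = √(2·88,550·170 / 36.1) = √833,988.9 ≈ 913.23 → Q = 913 bundles
Ordering: D/Q × S = 88,550/913 × $170 = $16,487.95
Holding:  Q/2 × H = 913/2 × $36.1 = $16,479.65
Total = $16,487.95 + $16,479.65 = $32,967.60

$32,967.60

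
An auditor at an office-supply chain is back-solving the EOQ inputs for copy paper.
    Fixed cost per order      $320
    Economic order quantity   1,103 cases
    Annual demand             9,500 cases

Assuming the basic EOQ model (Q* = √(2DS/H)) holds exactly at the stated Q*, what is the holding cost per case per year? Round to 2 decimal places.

$5.00

EOQ relation: Q² = 2DS/H, so rearrange for the unknown.
H = 2DS / Q² = 2 × 9,500 × 320 / 1,103² = 4.9975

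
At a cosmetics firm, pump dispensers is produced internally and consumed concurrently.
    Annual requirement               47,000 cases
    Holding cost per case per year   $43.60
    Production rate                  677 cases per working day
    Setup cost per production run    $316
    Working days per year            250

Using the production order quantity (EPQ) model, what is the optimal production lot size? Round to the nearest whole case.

971 cases

d = 47,000/250 = 188.0000 cases/day;  effective holding cost H(1 − d/p) = 43.6·(1 − 188.0000/677) = 31.49247
Q* = √(2DS / H_eff) = √(2·47,000·316 / 31.49247) ≈ 971.19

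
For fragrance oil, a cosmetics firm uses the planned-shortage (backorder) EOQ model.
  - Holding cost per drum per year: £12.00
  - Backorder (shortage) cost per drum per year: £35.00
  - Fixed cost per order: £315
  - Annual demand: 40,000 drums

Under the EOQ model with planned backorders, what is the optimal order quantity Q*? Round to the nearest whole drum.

Q* = √(2DS/H) · √((H + b)/b)
   = √(2 × 40,000 × 315 / 12) · √((12 + 35) / 35)
   = 1,449.138 × 1.1588 ≈ 1,679.29

1,679 drums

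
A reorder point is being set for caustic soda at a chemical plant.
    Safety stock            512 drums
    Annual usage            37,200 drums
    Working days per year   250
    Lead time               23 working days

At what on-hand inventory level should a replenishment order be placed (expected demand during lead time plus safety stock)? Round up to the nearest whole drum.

3,935 drums

Daily demand d = 37,200 / 250 = 148.800 drums/day
Demand during lead time = 148.800 × 23 = 3,422.40
Reorder point = 3,422.40 + 512 = 3,934.40 → round up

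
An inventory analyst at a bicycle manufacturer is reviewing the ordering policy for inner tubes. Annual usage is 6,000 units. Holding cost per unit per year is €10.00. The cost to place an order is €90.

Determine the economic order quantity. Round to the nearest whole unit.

Q* = √(2·D·S / H) = √(2·6,000·90 / 10) = √108,000.0 ≈ 328.63

329 units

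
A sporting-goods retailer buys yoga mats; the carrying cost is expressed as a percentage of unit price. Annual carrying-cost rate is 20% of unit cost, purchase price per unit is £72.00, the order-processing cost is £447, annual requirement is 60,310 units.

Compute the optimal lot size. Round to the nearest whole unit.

Carrying cost H = £72 × 20% = £14.4000/unit/yr
2DS/H = 2·60,310·447/14.4 = 3,744,245.83
EOQ = √3,744,245.83 ≈ 1,935.01

1,935 units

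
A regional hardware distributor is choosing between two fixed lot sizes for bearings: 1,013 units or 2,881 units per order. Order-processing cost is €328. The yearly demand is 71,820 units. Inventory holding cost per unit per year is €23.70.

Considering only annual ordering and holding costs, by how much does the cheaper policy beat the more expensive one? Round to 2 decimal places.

€7,057.81

TC(Q) = (D/Q)S + (Q/2)H
TC(1,013) = (71,820/1,013)×328 + (1,013/2)×23.7 = €35,258.70
TC(2,881) = (71,820/2,881)×328 + (2,881/2)×23.7 = €42,316.51
|ΔTC| = |€35,258.70 − €42,316.51| = €7,057.81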